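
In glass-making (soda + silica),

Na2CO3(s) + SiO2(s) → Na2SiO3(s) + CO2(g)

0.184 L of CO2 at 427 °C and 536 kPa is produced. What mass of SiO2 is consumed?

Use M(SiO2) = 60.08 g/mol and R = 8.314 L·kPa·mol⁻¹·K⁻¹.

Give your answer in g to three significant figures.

1.02 g

n(CO2) = PV/RT = (536 × 0.184) / (8.314 × 700.15) = 0.01694 mol
n(SiO2) = (1/1) × 0.01694 = 0.01694 mol
m(SiO2) = 0.01694 × 60.08 = 1.018 g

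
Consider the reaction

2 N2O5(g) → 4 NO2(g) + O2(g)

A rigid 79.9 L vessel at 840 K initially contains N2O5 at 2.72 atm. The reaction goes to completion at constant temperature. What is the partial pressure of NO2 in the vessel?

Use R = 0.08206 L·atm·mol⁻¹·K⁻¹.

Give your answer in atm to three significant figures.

5.44 atm

n(N2O5)₀ = PV/RT = (2.72 × 79.9) / (0.08206 × 840) = 3.153 mol
n(NO2) = (4/2) × 3.153 = 6.306 mol
P(NO2) = nRT/V = 6.306 × 0.08206 × 840 / 79.9 = 5.440 atm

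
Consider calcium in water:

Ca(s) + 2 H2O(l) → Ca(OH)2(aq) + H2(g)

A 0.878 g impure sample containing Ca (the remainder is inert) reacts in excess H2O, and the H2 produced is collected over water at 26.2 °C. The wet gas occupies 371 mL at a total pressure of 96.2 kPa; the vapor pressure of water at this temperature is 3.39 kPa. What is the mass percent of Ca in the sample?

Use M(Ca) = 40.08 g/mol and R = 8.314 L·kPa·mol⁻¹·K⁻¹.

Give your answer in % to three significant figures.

63.2 %

P(H2) = 96.2 − 3.39 = 92.81 kPa
n(H2) = PV/RT = (92.81 × 0.3710) / (8.314 × 299.35) = 0.01384 mol
n(Ca) = (1/1) × 0.01384 = 0.01384 mol
m(Ca) = 0.01384 × 40.08 = 0.5547 g
%Ca = 0.5547 / 0.878 × 100 = 63.18%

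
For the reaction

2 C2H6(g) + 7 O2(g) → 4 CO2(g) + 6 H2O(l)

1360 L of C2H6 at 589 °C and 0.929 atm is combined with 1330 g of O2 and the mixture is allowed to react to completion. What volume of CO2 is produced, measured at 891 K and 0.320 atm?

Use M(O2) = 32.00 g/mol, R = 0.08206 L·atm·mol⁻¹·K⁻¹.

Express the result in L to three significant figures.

5430 L

n(C2H6) = PV/RT = (0.929 × 1360) / (0.08206 × 862.15) = 17.86 mol
n(O2) = 1330 / 32.00 = 41.56 mol
For 17.86 mol C2H6, stoichiometry requires (7/2) × 17.86 = 62.51 mol O2; 41.56 mol is available, so O2 is limiting.
n(CO2) = (4/7) × 41.56 = 23.75 mol
V(CO2) = nRT/P = 23.75 × 0.08206 × 891 / 0.320 = 5427 L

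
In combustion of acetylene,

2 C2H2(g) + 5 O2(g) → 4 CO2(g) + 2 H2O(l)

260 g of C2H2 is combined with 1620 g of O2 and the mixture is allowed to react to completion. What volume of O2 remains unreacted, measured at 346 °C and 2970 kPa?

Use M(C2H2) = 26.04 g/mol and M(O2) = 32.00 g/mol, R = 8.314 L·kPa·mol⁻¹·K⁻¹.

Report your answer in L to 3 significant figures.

n(C2H2) = 260 / 26.04 = 9.985 mol
n(O2) = 1620 / 32.00 = 50.62 mol
For 9.985 mol C2H2, stoichiometry requires (5/2) × 9.985 = 24.96 mol O2; 50.62 mol is available, so C2H2 is limiting.
n(O2) consumed = (5/2) × 9.985 = 24.96 mol; remaining = 50.62 − 24.96 = 25.66 mol
V(O2) = nRT/P = 25.66 × 8.314 × 619.15 / 2970 = 44.47 L

44.5 L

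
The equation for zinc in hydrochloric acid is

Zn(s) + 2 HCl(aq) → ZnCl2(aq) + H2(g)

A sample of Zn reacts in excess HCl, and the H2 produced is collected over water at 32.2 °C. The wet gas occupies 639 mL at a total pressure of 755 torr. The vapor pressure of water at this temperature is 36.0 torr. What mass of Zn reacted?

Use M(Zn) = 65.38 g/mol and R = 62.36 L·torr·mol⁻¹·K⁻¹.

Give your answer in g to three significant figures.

P(H2) = 755 − 36.0 = 719.0 torr
n(H2) = PV/RT = (719.0 × 0.6390) / (62.36 × 305.35) = 0.02413 mol
n(Zn) = (1/1) × 0.02413 = 0.02413 mol
m(Zn) = 0.02413 × 65.38 = 1.578 g

1.58 g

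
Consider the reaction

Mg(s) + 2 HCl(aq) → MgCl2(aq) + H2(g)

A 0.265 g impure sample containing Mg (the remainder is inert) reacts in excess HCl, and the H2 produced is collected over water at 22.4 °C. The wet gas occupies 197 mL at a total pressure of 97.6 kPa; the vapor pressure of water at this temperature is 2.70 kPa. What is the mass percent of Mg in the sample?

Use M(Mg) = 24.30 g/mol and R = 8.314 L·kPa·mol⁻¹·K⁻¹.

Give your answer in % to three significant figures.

P(H2) = 97.6 − 2.70 = 94.90 kPa
n(H2) = PV/RT = (94.90 × 0.1970) / (8.314 × 295.55) = 0.007608 mol
n(Mg) = (1/1) × 0.007608 = 0.007608 mol
m(Mg) = 0.007608 × 24.30 = 0.1849 g
%Mg = 0.1849 / 0.265 × 100 = 69.77%

69.8 %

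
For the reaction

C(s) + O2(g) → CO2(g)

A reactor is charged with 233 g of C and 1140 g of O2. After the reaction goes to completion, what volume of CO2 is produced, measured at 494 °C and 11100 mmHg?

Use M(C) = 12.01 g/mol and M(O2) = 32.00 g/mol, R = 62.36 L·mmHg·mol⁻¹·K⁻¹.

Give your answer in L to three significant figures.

n(C) = 233 / 12.01 = 19.40 mol
n(O2) = 1140 / 32.00 = 35.62 mol
For 19.40 mol C, stoichiometry requires (1/1) × 19.40 = 19.40 mol O2; 35.62 mol is available, so C is limiting.
n(CO2) = (1/1) × 19.40 = 19.40 mol
V(CO2) = nRT/P = 19.40 × 62.36 × 767.15 / 11100 = 83.61 L

83.6 L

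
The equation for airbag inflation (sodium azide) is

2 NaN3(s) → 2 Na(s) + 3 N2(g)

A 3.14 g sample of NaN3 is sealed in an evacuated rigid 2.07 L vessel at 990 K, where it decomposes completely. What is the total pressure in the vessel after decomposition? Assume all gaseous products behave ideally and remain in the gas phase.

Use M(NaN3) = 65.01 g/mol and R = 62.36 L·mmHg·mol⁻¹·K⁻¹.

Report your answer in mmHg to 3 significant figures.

n(NaN3) = 3.14 / 65.01 = 0.04830 mol
n(gas produced) = (3/2) × 0.04830 = 0.07245 mol
P = nRT/V = 0.07245 × 62.36 × 990 / 2.07 = 2161 mmHg

2160 mmHg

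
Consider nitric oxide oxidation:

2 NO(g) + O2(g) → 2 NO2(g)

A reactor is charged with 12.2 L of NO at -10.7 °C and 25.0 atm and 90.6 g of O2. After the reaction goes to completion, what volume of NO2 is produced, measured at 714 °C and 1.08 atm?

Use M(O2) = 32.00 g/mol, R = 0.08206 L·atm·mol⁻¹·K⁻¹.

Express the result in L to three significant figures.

425 L

n(NO) = PV/RT = (25.0 × 12.2) / (0.08206 × 262.45) = 14.16 mol
n(O2) = 90.6 / 32.00 = 2.831 mol
For 14.16 mol NO, stoichiometry requires (1/2) × 14.16 = 7.080 mol O2; 2.831 mol is available, so O2 is limiting.
n(NO2) = (2/1) × 2.831 = 5.662 mol
V(NO2) = nRT/P = 5.662 × 0.08206 × 987.15 / 1.08 = 424.7 L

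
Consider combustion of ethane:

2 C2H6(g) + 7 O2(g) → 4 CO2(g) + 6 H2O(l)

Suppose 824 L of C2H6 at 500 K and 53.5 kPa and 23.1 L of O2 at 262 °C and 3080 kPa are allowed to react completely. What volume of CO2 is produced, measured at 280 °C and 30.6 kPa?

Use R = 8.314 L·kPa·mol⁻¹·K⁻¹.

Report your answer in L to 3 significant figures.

n(C2H6) = PV/RT = (53.5 × 824) / (8.314 × 500) = 10.60 mol
n(O2) = PV/RT = (3080 × 23.1) / (8.314 × 535.15) = 15.99 mol
For 10.60 mol C2H6, stoichiometry requires (7/2) × 10.60 = 37.10 mol O2; 15.99 mol is available, so O2 is limiting.
n(CO2) = (4/7) × 15.99 = 9.137 mol
V(CO2) = nRT/P = 9.137 × 8.314 × 553.15 / 30.6 = 1373 L

1370 L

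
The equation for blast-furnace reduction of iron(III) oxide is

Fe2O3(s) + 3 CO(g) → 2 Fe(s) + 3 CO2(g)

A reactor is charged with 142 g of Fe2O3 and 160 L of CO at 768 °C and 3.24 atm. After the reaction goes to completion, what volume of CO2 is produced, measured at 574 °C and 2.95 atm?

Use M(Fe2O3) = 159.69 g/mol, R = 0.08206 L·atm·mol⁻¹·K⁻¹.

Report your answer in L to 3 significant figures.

62.9 L

n(Fe2O3) = 142 / 159.69 = 0.8892 mol
n(CO) = PV/RT = (3.24 × 160) / (0.08206 × 1041.15) = 6.068 mol
For 0.8892 mol Fe2O3, stoichiometry requires (3/1) × 0.8892 = 2.668 mol CO; 6.068 mol is available, so Fe2O3 is limiting.
n(CO2) = (3/1) × 0.8892 = 2.668 mol
V(CO2) = nRT/P = 2.668 × 0.08206 × 847.15 / 2.95 = 62.87 L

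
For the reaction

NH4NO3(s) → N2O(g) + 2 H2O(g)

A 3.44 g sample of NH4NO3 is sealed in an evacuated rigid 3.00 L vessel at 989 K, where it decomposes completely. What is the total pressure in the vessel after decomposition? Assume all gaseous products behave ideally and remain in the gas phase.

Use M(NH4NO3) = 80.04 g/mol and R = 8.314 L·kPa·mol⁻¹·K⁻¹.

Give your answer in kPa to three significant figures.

353 kPa

n(NH4NO3) = 3.44 / 80.04 = 0.04298 mol
n(gas produced) = (3/1) × 0.04298 = 0.1289 mol
P = nRT/V = 0.1289 × 8.314 × 989 / 3.00 = 353.3 kPa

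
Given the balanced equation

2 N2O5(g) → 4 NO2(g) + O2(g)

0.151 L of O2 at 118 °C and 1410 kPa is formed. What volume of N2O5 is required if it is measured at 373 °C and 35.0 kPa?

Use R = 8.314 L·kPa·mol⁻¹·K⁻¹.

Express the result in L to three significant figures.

n(O2) = PV/RT = (1410 × 0.151) / (8.314 × 391.15) = 0.06547 mol
n(N2O5) = (2/1) × 0.06547 = 0.1309 mol
V = nRT/P = 0.1309 × 8.314 × 646.15 / 35.0 = 20.09 L

20.1 L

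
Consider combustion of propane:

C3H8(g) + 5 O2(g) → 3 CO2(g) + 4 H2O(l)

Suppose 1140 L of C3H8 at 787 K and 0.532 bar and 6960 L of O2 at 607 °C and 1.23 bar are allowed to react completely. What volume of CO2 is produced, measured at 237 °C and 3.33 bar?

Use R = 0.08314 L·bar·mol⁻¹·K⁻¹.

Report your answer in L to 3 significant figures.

n(C3H8) = PV/RT = (0.532 × 1140) / (0.08314 × 787) = 9.269 mol
n(O2) = PV/RT = (1.23 × 6960) / (0.08314 × 880.15) = 117.0 mol
For 9.269 mol C3H8, stoichiometry requires (5/1) × 9.269 = 46.34 mol O2; 117.0 mol is available, so C3H8 is limiting.
n(CO2) = (3/1) × 9.269 = 27.81 mol
V(CO2) = nRT/P = 27.81 × 0.08314 × 510.15 / 3.33 = 354.2 L

354 L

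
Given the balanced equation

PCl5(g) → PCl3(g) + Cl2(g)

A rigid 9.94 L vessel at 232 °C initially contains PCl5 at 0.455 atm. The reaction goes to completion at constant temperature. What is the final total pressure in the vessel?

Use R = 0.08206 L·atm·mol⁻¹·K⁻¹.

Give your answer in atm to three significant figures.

Rigid vessel, constant T ⇒ P scales with total gas moles (1 → 2).
P_final = (2/1) × 0.455 = 0.9100 atm

0.910 atm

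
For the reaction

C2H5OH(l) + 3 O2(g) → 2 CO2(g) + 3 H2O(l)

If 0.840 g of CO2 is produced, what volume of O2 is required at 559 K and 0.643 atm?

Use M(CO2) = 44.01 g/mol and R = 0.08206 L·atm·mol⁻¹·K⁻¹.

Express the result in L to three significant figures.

n(CO2) = 0.8400 / 44.01 = 0.01909 mol
n(O2) = (3/2) × 0.01909 = 0.02864 mol
V = nRT/P = 0.02864 × 0.08206 × 559 / 0.643 = 2.043 L

2.04 L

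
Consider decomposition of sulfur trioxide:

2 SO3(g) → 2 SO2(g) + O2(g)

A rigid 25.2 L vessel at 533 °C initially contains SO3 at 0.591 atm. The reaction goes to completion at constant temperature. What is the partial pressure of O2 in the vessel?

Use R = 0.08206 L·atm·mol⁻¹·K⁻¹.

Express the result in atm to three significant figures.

0.295 atm

n(SO3)₀ = PV/RT = (0.591 × 25.2) / (0.08206 × 806.15) = 0.2251 mol
n(O2) = (1/2) × 0.2251 = 0.1125 mol
P(O2) = nRT/V = 0.1125 × 0.08206 × 806.15 / 25.2 = 0.2953 atm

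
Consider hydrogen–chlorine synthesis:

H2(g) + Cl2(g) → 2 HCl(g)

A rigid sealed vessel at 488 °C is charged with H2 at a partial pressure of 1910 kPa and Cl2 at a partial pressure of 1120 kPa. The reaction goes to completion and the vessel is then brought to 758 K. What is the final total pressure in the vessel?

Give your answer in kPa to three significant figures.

At constant V, partial pressures at 488 °C are proportional to moles, so apply stoichiometry directly to pressures.
P(Cl2) required for 1910 kPa of H2 = (1/1) × 1910 = 1910 kPa; available 1120 kPa, so Cl2 is limiting.
P(H2) remaining = 1910 − (1/1) × 1120 = 790.0 kPa
P(gaseous products) = (2)/1 × 1120 = 2240 kPa
P_total at 488 °C = 790.0 + 2240 = 3030 kPa
Scaling to 758 K: P = 3030 × 758/761.15 = 3017 kPa

3020 kPa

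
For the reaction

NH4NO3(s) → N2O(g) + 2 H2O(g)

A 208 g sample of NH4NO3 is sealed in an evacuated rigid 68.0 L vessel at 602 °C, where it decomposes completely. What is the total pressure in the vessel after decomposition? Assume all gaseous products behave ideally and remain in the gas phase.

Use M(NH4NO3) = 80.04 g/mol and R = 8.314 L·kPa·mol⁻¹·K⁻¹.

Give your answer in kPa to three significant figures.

n(NH4NO3) = 208 / 80.04 = 2.599 mol
n(gas produced) = (3/1) × 2.599 = 7.797 mol
P = nRT/V = 7.797 × 8.314 × 875.15 / 68.0 = 834.3 kPa

834 kPa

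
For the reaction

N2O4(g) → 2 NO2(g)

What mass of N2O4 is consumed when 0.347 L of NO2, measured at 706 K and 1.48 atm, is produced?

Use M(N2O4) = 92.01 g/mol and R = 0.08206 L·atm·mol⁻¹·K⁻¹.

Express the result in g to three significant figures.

0.408 g

n(NO2) = PV/RT = (1.48 × 0.347) / (0.08206 × 706) = 0.008865 mol
n(N2O4) = (1/2) × 0.008865 = 0.004432 mol
m(N2O4) = 0.004432 × 92.01 = 0.4078 g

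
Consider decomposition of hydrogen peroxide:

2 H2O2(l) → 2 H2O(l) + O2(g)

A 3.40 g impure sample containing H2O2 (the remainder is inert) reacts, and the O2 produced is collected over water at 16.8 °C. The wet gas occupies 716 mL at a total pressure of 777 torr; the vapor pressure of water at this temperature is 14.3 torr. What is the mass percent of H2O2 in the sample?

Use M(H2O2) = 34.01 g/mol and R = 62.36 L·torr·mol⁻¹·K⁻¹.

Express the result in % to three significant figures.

60.4 %

P(O2) = 777 − 14.3 = 762.7 torr
n(O2) = PV/RT = (762.7 × 0.7160) / (62.36 × 289.95) = 0.03020 mol
n(H2O2) = (2/1) × 0.03020 = 0.06040 mol
m(H2O2) = 0.06040 × 34.01 = 2.054 g
%H2O2 = 2.054 / 3.40 × 100 = 60.41%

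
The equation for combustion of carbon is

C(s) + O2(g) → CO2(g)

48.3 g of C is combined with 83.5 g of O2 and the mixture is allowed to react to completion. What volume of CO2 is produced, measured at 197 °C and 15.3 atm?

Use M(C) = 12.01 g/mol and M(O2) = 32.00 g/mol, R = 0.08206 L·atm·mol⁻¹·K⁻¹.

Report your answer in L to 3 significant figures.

6.58 L

n(C) = 48.3 / 12.01 = 4.022 mol
n(O2) = 83.5 / 32.00 = 2.609 mol
For 4.022 mol C, stoichiometry requires (1/1) × 4.022 = 4.022 mol O2; 2.609 mol is available, so O2 is limiting.
n(CO2) = (1/1) × 2.609 = 2.609 mol
V(CO2) = nRT/P = 2.609 × 0.08206 × 470.15 / 15.3 = 6.579 L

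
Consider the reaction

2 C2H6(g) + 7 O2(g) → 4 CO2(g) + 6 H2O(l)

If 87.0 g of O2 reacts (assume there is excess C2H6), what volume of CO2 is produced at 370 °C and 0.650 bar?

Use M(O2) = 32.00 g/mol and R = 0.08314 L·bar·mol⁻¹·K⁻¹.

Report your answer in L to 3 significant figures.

n(O2) = 87.00 / 32.00 = 2.719 mol
n(CO2) = (4/7) × 2.719 = 1.554 mol
V = nRT/P = 1.554 × 0.08314 × 643.15 / 0.650 = 127.8 L

128 L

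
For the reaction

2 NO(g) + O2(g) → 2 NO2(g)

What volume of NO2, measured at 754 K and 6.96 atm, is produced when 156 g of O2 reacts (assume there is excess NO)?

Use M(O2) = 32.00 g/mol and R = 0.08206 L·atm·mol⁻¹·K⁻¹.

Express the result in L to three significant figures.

n(O2) = 156.0 / 32.00 = 4.875 mol
n(NO2) = (2/1) × 4.875 = 9.750 mol
V = nRT/P = 9.750 × 0.08206 × 754 / 6.96 = 86.68 L

86.7 L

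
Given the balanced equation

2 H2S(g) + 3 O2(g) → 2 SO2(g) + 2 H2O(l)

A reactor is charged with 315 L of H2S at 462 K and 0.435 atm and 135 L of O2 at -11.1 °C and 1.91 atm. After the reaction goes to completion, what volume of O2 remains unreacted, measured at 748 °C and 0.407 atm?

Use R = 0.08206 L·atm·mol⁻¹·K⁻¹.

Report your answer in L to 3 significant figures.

1350 L

n(H2S) = PV/RT = (0.435 × 315) / (0.08206 × 462) = 3.614 mol
n(O2) = PV/RT = (1.91 × 135) / (0.08206 × 262.05) = 11.99 mol
For 3.614 mol H2S, stoichiometry requires (3/2) × 3.614 = 5.421 mol O2; 11.99 mol is available, so H2S is limiting.
n(O2) consumed = (3/2) × 3.614 = 5.421 mol; remaining = 11.99 − 5.421 = 6.569 mol
V(O2) = nRT/P = 6.569 × 0.08206 × 1021.15 / 0.407 = 1352 L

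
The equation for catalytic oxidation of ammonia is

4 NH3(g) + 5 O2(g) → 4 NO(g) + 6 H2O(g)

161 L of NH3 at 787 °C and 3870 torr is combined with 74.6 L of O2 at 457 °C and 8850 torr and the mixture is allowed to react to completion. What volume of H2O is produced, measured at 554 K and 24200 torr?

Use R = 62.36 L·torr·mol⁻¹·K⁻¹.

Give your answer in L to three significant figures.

n(NH3) = PV/RT = (3870 × 161) / (62.36 × 1060.15) = 9.425 mol
n(O2) = PV/RT = (8850 × 74.6) / (62.36 × 730.15) = 14.50 mol
For 9.425 mol NH3, stoichiometry requires (5/4) × 9.425 = 11.78 mol O2; 14.50 mol is available, so NH3 is limiting.
n(H2O) = (6/4) × 9.425 = 14.14 mol
V(H2O) = nRT/P = 14.14 × 62.36 × 554 / 24200 = 20.19 L

20.2 L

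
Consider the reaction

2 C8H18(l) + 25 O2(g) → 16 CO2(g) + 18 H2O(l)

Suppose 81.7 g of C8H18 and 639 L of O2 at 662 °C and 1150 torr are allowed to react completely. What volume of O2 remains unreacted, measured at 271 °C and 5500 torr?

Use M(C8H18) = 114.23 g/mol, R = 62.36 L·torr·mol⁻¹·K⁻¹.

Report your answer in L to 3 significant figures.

n(C8H18) = 81.7 / 114.23 = 0.7152 mol
n(O2) = PV/RT = (1150 × 639) / (62.36 × 935.15) = 12.60 mol
For 0.7152 mol C8H18, stoichiometry requires (25/2) × 0.7152 = 8.940 mol O2; 12.60 mol is available, so C8H18 is limiting.
n(O2) consumed = (25/2) × 0.7152 = 8.940 mol; remaining = 12.60 − 8.940 = 3.660 mol
V(O2) = nRT/P = 3.660 × 62.36 × 544.15 / 5500 = 22.58 L

22.6 L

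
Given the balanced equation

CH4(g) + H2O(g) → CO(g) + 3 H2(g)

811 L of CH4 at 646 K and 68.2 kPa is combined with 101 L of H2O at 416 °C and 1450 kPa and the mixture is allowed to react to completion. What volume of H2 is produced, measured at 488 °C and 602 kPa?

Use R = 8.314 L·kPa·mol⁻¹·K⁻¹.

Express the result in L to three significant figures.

325 L

n(CH4) = PV/RT = (68.2 × 811) / (8.314 × 646) = 10.30 mol
n(H2O) = PV/RT = (1450 × 101) / (8.314 × 689.15) = 25.56 mol
For 10.30 mol CH4, stoichiometry requires (1/1) × 10.30 = 10.30 mol H2O; 25.56 mol is available, so CH4 is limiting.
n(H2) = (3/1) × 10.30 = 30.90 mol
V(H2) = nRT/P = 30.90 × 8.314 × 761.15 / 602 = 324.8 L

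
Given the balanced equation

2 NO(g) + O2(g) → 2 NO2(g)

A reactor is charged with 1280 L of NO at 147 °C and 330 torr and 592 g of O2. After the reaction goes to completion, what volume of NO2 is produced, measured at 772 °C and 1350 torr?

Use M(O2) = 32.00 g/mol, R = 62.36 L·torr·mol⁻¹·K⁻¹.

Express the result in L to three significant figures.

n(NO) = PV/RT = (330 × 1280) / (62.36 × 420.15) = 16.12 mol
n(O2) = 592 / 32.00 = 18.50 mol
For 16.12 mol NO, stoichiometry requires (1/2) × 16.12 = 8.060 mol O2; 18.50 mol is available, so NO is limiting.
n(NO2) = (2/2) × 16.12 = 16.12 mol
V(NO2) = nRT/P = 16.12 × 62.36 × 1045.15 / 1350 = 778.2 L

778 L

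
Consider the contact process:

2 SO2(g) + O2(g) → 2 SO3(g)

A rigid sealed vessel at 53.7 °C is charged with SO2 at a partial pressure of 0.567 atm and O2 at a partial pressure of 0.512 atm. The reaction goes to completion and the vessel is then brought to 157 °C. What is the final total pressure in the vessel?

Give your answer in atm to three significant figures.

1.05 atm

With V and T fixed, P_i ∝ n_i, so the mole ratios apply directly to partial pressures at 53.7 °C.
P(O2) required for 0.567 atm of SO2 = (1/2) × 0.567 = 0.2835 atm; available 0.512 atm, so SO2 is limiting.
P(O2) remaining = 0.512 − (1/2) × 0.567 = 0.2285 atm
P(gaseous products) = (2)/2 × 0.567 = 0.5670 atm
P_total at 53.7 °C = 0.2285 + 0.5670 = 0.7955 atm
Scaling to 157 °C: P = 0.7955 × 430.15/326.85 = 1.047 atm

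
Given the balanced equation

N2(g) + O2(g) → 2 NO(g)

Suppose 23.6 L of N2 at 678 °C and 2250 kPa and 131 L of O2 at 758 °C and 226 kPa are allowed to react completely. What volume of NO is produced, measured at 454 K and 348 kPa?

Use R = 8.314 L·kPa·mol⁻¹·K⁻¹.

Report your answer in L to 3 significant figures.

n(N2) = PV/RT = (2250 × 23.6) / (8.314 × 951.15) = 6.715 mol
n(O2) = PV/RT = (226 × 131) / (8.314 × 1031.15) = 3.453 mol
For 6.715 mol N2, stoichiometry requires (1/1) × 6.715 = 6.715 mol O2; 3.453 mol is available, so O2 is limiting.
n(NO) = (2/1) × 3.453 = 6.906 mol
V(NO) = nRT/P = 6.906 × 8.314 × 454 / 348 = 74.91 L

74.9 L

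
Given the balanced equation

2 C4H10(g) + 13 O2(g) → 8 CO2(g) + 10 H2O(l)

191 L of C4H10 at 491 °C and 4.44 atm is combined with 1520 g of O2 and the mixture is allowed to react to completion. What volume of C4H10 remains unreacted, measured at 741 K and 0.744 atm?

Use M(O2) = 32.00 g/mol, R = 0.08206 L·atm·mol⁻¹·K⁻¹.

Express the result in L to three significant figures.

508 L

n(C4H10) = PV/RT = (4.44 × 191) / (0.08206 × 764.15) = 13.52 mol
n(O2) = 1520 / 32.00 = 47.50 mol
For 13.52 mol C4H10, stoichiometry requires (13/2) × 13.52 = 87.88 mol O2; 47.50 mol is available, so O2 is limiting.
n(C4H10) consumed = (2/13) × 47.50 = 7.308 mol; remaining = 13.52 − 7.308 = 6.212 mol
V(C4H10) = nRT/P = 6.212 × 0.08206 × 741 / 0.744 = 507.7 L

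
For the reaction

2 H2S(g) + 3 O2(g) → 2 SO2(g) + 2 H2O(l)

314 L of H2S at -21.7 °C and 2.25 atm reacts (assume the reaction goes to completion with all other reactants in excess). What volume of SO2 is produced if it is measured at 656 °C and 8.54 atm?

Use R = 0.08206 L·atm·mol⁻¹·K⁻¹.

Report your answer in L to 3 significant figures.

306 L

n(H2S) = PV/RT = (2.25 × 314) / (0.08206 × 251.45) = 34.24 mol
n(SO2) = (2/2) × 34.24 = 34.24 mol
V = nRT/P = 34.24 × 0.08206 × 929.15 / 8.54 = 305.7 L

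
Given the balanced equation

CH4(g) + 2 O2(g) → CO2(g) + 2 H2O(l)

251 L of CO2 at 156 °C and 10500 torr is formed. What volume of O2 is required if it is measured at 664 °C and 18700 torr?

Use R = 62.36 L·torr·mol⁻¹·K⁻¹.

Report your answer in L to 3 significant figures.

616 L

n(CO2) = PV/RT = (10500 × 251) / (62.36 × 429.15) = 98.48 mol
n(O2) = (2/1) × 98.48 = 197.0 mol
V = nRT/P = 197.0 × 62.36 × 937.15 / 18700 = 615.7 L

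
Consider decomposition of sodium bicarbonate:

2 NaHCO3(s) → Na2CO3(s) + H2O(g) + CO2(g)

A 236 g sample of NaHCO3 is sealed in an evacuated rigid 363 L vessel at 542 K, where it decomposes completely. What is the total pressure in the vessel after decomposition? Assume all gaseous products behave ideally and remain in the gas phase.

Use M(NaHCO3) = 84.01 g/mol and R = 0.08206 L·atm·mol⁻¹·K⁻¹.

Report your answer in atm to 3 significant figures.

n(NaHCO3) = 236 / 84.01 = 2.809 mol
n(gas produced) = (2/2) × 2.809 = 2.809 mol
P = nRT/V = 2.809 × 0.08206 × 542 / 363 = 0.3442 atm

0.344 atm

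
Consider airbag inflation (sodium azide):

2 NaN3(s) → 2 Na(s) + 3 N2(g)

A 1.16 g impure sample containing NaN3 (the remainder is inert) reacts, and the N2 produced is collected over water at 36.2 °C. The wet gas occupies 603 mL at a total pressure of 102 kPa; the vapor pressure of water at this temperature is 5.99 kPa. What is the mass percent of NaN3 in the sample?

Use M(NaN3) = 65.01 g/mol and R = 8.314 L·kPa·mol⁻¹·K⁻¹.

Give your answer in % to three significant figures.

P(N2) = 102 − 5.99 = 96.01 kPa
n(N2) = PV/RT = (96.01 × 0.6030) / (8.314 × 309.35) = 0.02251 mol
n(NaN3) = (2/3) × 0.02251 = 0.01501 mol
m(NaN3) = 0.01501 × 65.01 = 0.9758 g
%NaN3 = 0.9758 / 1.16 × 100 = 84.12%

84.1 %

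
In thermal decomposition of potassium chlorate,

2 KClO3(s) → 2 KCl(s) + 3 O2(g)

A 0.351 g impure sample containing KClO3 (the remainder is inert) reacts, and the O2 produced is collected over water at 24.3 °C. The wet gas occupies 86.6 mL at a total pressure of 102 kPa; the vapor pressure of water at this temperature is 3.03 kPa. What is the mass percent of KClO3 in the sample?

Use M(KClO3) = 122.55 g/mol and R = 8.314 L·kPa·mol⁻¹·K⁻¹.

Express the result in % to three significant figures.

80.7 %

P(O2) = 102 − 3.03 = 98.97 kPa
n(O2) = PV/RT = (98.97 × 0.08660) / (8.314 × 297.45) = 0.003466 mol
n(KClO3) = (2/3) × 0.003466 = 0.002311 mol
m(KClO3) = 0.002311 × 122.55 = 0.2832 g
%KClO3 = 0.2832 / 0.351 × 100 = 80.68%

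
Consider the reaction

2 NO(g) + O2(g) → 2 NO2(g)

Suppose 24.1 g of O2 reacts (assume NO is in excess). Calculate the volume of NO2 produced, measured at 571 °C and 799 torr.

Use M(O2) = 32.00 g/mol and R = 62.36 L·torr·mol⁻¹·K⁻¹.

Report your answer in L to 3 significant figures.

99.2 L

n(O2) = 24.10 / 32.00 = 0.7531 mol
n(NO2) = (2/1) × 0.7531 = 1.506 mol
V = nRT/P = 1.506 × 62.36 × 844.15 / 799 = 99.22 L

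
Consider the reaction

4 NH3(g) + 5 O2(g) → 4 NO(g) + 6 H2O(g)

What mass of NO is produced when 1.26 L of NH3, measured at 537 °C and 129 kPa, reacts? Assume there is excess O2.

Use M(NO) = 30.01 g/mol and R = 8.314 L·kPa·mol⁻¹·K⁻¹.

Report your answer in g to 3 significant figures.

n(NH3) = PV/RT = (129 × 1.26) / (8.314 × 810.15) = 0.02413 mol
n(NO) = (4/4) × 0.02413 = 0.02413 mol
m(NO) = 0.02413 × 30.01 = 0.7241 g

0.724 g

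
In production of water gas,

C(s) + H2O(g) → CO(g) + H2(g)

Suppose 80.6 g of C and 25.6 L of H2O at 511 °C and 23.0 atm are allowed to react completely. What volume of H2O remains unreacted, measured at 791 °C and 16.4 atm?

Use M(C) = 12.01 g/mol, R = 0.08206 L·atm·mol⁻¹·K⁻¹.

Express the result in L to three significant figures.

13.0 L

n(C) = 80.6 / 12.01 = 6.711 mol
n(H2O) = PV/RT = (23.0 × 25.6) / (0.08206 × 784.15) = 9.150 mol
For 6.711 mol C, stoichiometry requires (1/1) × 6.711 = 6.711 mol H2O; 9.150 mol is available, so C is limiting.
n(H2O) consumed = (1/1) × 6.711 = 6.711 mol; remaining = 9.150 − 6.711 = 2.439 mol
V(H2O) = nRT/P = 2.439 × 0.08206 × 1064.15 / 16.4 = 12.99 L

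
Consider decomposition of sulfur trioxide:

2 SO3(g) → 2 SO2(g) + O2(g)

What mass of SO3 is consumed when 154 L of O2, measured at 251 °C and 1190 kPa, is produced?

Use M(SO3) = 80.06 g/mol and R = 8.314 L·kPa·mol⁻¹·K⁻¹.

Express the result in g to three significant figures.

6730 g

n(O2) = PV/RT = (1190 × 154) / (8.314 × 524.15) = 42.05 mol
n(SO3) = (2/1) × 42.05 = 84.10 mol
m(SO3) = 84.10 × 80.06 = 6733 g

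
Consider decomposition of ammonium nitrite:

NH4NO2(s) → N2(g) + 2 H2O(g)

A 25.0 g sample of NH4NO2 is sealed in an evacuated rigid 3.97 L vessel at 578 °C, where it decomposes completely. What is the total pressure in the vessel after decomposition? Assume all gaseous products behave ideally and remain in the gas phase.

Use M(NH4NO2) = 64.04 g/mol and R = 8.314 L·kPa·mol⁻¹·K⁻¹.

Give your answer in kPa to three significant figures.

2090 kPa

n(NH4NO2) = 25.0 / 64.04 = 0.3904 mol
n(gas produced) = (3/1) × 0.3904 = 1.171 mol
P = nRT/V = 1.171 × 8.314 × 851.15 / 3.97 = 2087 kPa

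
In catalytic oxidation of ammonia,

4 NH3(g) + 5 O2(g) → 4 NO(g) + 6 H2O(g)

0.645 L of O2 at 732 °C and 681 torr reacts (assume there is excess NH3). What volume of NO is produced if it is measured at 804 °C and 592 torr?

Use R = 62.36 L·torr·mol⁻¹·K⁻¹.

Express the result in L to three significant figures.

n(O2) = PV/RT = (681 × 0.645) / (62.36 × 1005.15) = 0.007008 mol
n(NO) = (4/5) × 0.007008 = 0.005606 mol
V = nRT/P = 0.005606 × 62.36 × 1077.15 / 592 = 0.6361 L

0.636 L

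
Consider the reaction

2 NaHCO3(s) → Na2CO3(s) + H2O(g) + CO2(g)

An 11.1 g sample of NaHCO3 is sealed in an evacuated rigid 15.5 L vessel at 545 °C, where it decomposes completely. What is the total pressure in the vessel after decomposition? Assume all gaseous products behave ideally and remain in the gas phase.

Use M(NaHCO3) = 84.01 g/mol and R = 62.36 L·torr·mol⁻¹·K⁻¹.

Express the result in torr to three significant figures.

435 torr

n(NaHCO3) = 11.1 / 84.01 = 0.1321 mol
n(gas produced) = (2/2) × 0.1321 = 0.1321 mol
P = nRT/V = 0.1321 × 62.36 × 818.15 / 15.5 = 434.8 torr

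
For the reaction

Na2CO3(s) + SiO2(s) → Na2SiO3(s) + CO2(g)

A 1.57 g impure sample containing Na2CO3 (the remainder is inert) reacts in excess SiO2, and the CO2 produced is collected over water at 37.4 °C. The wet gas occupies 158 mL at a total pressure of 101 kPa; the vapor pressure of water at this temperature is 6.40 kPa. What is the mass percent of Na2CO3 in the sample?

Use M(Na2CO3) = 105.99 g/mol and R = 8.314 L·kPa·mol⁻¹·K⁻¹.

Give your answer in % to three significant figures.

39.1 %

P(CO2) = 101 − 6.40 = 94.60 kPa
n(CO2) = PV/RT = (94.60 × 0.1580) / (8.314 × 310.55) = 0.005789 mol
n(Na2CO3) = (1/1) × 0.005789 = 0.005789 mol
m(Na2CO3) = 0.005789 × 105.99 = 0.6136 g
%Na2CO3 = 0.6136 / 1.57 × 100 = 39.08%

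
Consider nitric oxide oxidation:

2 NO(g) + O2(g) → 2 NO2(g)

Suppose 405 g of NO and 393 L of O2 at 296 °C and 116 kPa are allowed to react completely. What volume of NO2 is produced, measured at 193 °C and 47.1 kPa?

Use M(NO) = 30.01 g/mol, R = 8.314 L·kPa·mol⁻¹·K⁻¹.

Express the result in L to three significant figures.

n(NO) = 405 / 30.01 = 13.50 mol
n(O2) = PV/RT = (116 × 393) / (8.314 × 569.15) = 9.634 mol
For 13.50 mol NO, stoichiometry requires (1/2) × 13.50 = 6.750 mol O2; 9.634 mol is available, so NO is limiting.
n(NO2) = (2/2) × 13.50 = 13.50 mol
V(NO2) = nRT/P = 13.50 × 8.314 × 466.15 / 47.1 = 1111 L

1110 L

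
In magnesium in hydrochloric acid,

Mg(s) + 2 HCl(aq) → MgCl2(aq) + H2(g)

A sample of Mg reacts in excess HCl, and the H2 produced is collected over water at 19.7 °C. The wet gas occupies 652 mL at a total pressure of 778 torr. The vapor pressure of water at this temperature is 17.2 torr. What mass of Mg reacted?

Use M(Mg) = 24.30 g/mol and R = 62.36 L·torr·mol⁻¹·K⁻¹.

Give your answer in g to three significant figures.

P(H2) = 778 − 17.2 = 760.8 torr
n(H2) = PV/RT = (760.8 × 0.6520) / (62.36 × 292.85) = 0.02716 mol
n(Mg) = (1/1) × 0.02716 = 0.02716 mol
m(Mg) = 0.02716 × 24.30 = 0.6600 g

0.660 g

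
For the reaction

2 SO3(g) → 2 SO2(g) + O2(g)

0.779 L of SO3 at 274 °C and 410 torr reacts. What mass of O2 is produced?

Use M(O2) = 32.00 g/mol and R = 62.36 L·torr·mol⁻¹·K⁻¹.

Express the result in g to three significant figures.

0.150 g

n(SO3) = PV/RT = (410 × 0.779) / (62.36 × 547.15) = 0.009361 mol
n(O2) = (1/2) × 0.009361 = 0.004680 mol
m(O2) = 0.004680 × 32.00 = 0.1498 g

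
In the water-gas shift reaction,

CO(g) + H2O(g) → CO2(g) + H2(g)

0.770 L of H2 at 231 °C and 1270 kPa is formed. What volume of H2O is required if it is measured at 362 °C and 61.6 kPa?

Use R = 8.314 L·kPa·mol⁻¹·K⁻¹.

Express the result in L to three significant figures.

20.0 L

n(H2) = PV/RT = (1270 × 0.770) / (8.314 × 504.15) = 0.2333 mol
n(H2O) = (1/1) × 0.2333 = 0.2333 mol
V = nRT/P = 0.2333 × 8.314 × 635.15 / 61.6 = 20.00 L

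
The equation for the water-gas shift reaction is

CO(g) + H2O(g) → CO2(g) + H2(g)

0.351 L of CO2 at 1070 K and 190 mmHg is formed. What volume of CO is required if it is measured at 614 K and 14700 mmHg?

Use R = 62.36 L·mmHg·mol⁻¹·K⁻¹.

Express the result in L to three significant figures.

0.00260 L

n(CO2) = PV/RT = (190 × 0.351) / (62.36 × 1070) = 0.0009995 mol
n(CO) = (1/1) × 0.0009995 = 0.0009995 mol
V = nRT/P = 0.0009995 × 62.36 × 614 / 14700 = 0.002603 L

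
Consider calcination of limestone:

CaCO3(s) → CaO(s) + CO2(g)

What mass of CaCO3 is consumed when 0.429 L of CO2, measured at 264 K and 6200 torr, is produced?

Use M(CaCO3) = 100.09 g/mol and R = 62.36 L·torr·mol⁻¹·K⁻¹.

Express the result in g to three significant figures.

16.2 g

n(CO2) = PV/RT = (6200 × 0.429) / (62.36 × 264) = 0.1616 mol
n(CaCO3) = (1/1) × 0.1616 = 0.1616 mol
m(CaCO3) = 0.1616 × 100.09 = 16.17 g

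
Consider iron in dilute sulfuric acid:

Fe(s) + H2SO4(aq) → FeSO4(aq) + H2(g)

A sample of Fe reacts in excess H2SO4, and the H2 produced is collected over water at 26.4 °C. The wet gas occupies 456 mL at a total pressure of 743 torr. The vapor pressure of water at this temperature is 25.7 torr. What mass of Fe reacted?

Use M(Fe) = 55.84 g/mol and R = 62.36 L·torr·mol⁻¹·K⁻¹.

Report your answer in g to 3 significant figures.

0.978 g

P(H2) = 743 − 25.7 = 717.3 torr
n(H2) = PV/RT = (717.3 × 0.4560) / (62.36 × 299.55) = 0.01751 mol
n(Fe) = (1/1) × 0.01751 = 0.01751 mol
m(Fe) = 0.01751 × 55.84 = 0.9778 g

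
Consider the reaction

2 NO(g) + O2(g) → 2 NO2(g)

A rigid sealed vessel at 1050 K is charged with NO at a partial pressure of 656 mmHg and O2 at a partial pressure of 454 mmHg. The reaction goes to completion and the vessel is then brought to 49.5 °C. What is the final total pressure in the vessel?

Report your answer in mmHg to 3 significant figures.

240 mmHg

At constant V, partial pressures at 1050 K are proportional to moles, so apply stoichiometry directly to pressures.
P(O2) required for 656 mmHg of NO = (1/2) × 656 = 328.0 mmHg; available 454 mmHg, so NO is limiting.
P(O2) remaining = 454 − (1/2) × 656 = 126.0 mmHg
P(gaseous products) = (2)/2 × 656 = 656.0 mmHg
P_total at 1050 K = 126.0 + 656.0 = 782.0 mmHg
Scaling to 49.5 °C: P = 782.0 × 322.65/1050 = 240.3 mmHg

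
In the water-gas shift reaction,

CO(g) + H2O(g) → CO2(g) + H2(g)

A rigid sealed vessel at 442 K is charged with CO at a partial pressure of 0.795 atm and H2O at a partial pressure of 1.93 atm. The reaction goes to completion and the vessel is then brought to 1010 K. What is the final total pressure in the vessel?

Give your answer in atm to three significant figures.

6.23 atm

Because the vessel is rigid and T is held at 442 K, work the stoichiometry in partial pressures (P_i = n_iRT/V).
P(H2O) required for 0.795 atm of CO = (1/1) × 0.795 = 0.7950 atm; available 1.93 atm, so CO is limiting.
P(H2O) remaining = 1.93 − (1/1) × 0.795 = 1.135 atm
P(gaseous products) = (1+1)/1 × 0.795 = 1.590 atm
P_total at 442 K = 1.135 + 1.590 = 2.725 atm
Scaling to 1010 K: P = 2.725 × 1010/442 = 6.227 atm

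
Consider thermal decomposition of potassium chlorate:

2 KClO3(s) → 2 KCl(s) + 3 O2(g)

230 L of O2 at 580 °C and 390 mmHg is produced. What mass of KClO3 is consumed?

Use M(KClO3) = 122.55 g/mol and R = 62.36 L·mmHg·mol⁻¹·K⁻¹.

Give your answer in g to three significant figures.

n(O2) = PV/RT = (390 × 230) / (62.36 × 853.15) = 1.686 mol
n(KClO3) = (2/3) × 1.686 = 1.124 mol
m(KClO3) = 1.124 × 122.55 = 137.7 g

138 g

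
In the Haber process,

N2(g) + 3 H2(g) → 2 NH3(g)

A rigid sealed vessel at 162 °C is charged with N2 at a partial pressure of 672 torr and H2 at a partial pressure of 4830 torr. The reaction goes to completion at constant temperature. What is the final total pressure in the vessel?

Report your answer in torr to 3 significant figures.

4160 torr

Because the vessel is rigid and T is held at 162 °C, work the stoichiometry in partial pressures (P_i = n_iRT/V).
P(H2) required for 672 torr of N2 = (3/1) × 672 = 2016 torr; available 4830 torr, so N2 is limiting.
P(H2) remaining = 4830 − (3/1) × 672 = 2814 torr
P(gaseous products) = (2)/1 × 672 = 1344 torr
P_total at 162 °C = 2814 + 1344 = 4158 torr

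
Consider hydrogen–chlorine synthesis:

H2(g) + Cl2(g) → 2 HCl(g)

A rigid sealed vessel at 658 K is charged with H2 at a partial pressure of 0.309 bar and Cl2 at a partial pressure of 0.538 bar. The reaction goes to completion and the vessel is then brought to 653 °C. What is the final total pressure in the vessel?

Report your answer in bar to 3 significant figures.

1.19 bar

Because the vessel is rigid and T is held at 658 K, work the stoichiometry in partial pressures (P_i = n_iRT/V).
P(Cl2) required for 0.309 bar of H2 = (1/1) × 0.309 = 0.3090 bar; available 0.538 bar, so H2 is limiting.
P(Cl2) remaining = 0.538 − (1/1) × 0.309 = 0.2290 bar
P(gaseous products) = (2)/1 × 0.309 = 0.6180 bar
P_total at 658 K = 0.2290 + 0.6180 = 0.8470 bar
Scaling to 653 °C: P = 0.8470 × 926.15/658 = 1.192 bar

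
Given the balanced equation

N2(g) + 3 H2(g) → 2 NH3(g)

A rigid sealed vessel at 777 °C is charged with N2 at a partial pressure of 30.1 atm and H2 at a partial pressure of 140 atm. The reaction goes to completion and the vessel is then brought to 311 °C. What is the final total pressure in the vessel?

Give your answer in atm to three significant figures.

61.1 atm

Because the vessel is rigid and T is held at 777 °C, work the stoichiometry in partial pressures (P_i = n_iRT/V).
P(H2) required for 30.1 atm of N2 = (3/1) × 30.1 = 90.30 atm; available 140 atm, so N2 is limiting.
P(H2) remaining = 140 − (3/1) × 30.1 = 49.70 atm
P(gaseous products) = (2)/1 × 30.1 = 60.20 atm
P_total at 777 °C = 49.70 + 60.20 = 109.9 atm
Scaling to 311 °C: P = 109.9 × 584.15/1050.15 = 61.13 atm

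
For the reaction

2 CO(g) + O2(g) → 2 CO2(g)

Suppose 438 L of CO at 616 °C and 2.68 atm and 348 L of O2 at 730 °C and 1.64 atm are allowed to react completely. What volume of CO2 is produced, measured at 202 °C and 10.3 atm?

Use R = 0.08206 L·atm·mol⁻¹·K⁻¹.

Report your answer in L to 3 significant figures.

n(CO) = PV/RT = (2.68 × 438) / (0.08206 × 889.15) = 16.09 mol
n(O2) = PV/RT = (1.64 × 348) / (0.08206 × 1003.15) = 6.933 mol
For 16.09 mol CO, stoichiometry requires (1/2) × 16.09 = 8.045 mol O2; 6.933 mol is available, so O2 is limiting.
n(CO2) = (2/1) × 6.933 = 13.87 mol
V(CO2) = nRT/P = 13.87 × 0.08206 × 475.15 / 10.3 = 52.51 L

52.5 L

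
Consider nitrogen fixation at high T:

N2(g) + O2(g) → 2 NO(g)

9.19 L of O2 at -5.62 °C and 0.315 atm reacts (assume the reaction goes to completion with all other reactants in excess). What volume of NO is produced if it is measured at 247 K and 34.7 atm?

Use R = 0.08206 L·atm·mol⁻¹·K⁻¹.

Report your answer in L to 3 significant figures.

n(O2) = PV/RT = (0.315 × 9.19) / (0.08206 × 267.53) = 0.1319 mol
n(NO) = (2/1) × 0.1319 = 0.2638 mol
V = nRT/P = 0.2638 × 0.08206 × 247 / 34.7 = 0.1541 L

0.154 L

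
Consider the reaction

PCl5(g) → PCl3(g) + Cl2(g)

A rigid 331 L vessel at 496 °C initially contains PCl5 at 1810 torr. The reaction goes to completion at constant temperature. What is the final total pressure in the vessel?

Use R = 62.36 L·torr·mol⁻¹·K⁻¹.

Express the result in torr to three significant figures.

Rigid vessel, constant T ⇒ P scales with total gas moles (1 → 2).
P_final = (2/1) × 1810 = 3620 torr

3620 torr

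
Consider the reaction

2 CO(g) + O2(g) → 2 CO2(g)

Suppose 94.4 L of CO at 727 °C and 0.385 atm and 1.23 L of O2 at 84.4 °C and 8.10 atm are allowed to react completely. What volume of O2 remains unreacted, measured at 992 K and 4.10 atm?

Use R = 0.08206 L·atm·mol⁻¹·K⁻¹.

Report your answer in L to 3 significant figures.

n(CO) = PV/RT = (0.385 × 94.4) / (0.08206 × 1000.15) = 0.4428 mol
n(O2) = PV/RT = (8.10 × 1.23) / (0.08206 × 357.55) = 0.3396 mol
For 0.4428 mol CO, stoichiometry requires (1/2) × 0.4428 = 0.2214 mol O2; 0.3396 mol is available, so CO is limiting.
n(O2) consumed = (1/2) × 0.4428 = 0.2214 mol; remaining = 0.3396 − 0.2214 = 0.1182 mol
V(O2) = nRT/P = 0.1182 × 0.08206 × 992 / 4.10 = 2.347 L

2.35 L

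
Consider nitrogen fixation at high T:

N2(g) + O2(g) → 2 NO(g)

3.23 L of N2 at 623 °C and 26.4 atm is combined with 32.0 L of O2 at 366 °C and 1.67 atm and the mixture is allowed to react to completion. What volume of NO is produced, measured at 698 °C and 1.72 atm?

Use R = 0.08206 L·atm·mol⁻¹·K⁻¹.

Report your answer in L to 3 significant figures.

94.4 L

n(N2) = PV/RT = (26.4 × 3.23) / (0.08206 × 896.15) = 1.160 mol
n(O2) = PV/RT = (1.67 × 32.0) / (0.08206 × 639.15) = 1.019 mol
For 1.160 mol N2, stoichiometry requires (1/1) × 1.160 = 1.160 mol O2; 1.019 mol is available, so O2 is limiting.
n(NO) = (2/1) × 1.019 = 2.038 mol
V(NO) = nRT/P = 2.038 × 0.08206 × 971.15 / 1.72 = 94.43 L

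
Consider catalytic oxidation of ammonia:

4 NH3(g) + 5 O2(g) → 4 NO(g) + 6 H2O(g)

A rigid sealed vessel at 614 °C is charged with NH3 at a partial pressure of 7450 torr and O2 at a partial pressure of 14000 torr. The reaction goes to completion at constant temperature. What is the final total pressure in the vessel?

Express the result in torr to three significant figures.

With V and T fixed, P_i ∝ n_i, so the mole ratios apply directly to partial pressures at 614 °C.
P(O2) required for 7450 torr of NH3 = (5/4) × 7450 = 9312 torr; available 14000 torr, so NH3 is limiting.
P(O2) remaining = 14000 − (5/4) × 7450 = 4688 torr
P(gaseous products) = (4+6)/4 × 7450 = 18620 torr
P_total at 614 °C = 4688 + 18620 = 23310 torr

23300 torr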